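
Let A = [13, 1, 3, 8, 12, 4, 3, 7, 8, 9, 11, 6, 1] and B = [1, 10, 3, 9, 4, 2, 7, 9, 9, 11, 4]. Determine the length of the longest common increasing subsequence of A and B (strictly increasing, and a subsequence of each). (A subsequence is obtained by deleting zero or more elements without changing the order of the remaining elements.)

For each value that appears in both, track the longest common increasing run ending there.
The best achievable length is 6; one witness is 1, 3, 4, 7, 9, 11 (A-positions 2,3,6,8,10,11, B-positions 1,3,5,7,8,10).

6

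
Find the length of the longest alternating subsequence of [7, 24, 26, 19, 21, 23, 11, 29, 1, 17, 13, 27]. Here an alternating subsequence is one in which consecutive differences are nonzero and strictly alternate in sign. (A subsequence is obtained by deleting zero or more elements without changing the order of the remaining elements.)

10

Track the best alternating length ending on an up-step vs a down-step at each position: up/down = 1/1, 2/1, 2/1, 2/3, 4/3, 4/3, 2/5, 6/1, 1/7, 8/7, 8/9, 10/7.
The maximum over both is 10; one such subsequence is 7, 24, 19, 21, 11, 29, 1, 17, 13, 27.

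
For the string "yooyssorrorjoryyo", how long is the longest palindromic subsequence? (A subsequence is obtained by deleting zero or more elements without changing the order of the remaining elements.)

One longest palindromic subsequence is oyrojoryo (positions 2,4,9,10,12,13,14,16,17); it reads the same forward and backward, and the interval DP gives dp[1][17] = 9.

9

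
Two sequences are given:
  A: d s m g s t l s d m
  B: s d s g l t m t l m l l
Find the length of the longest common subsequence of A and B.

Backtracking the LCS table gives one alignment: d (A1,B2) → s (A2,B3) → m (A3,B7) → t (A6,B8) → l (A7,B9) → m (A10,B10).
So the longest common subsequence has length 6.

6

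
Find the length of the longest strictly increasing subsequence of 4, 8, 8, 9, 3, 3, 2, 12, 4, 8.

Let dp[i] be the longest increasing subsequence ending at position i. Then dp = [1, 2, 2, 3, 1, 1, 1, 4, 2, 3].
The maximum is 4; one witness is 4, 8, 9, 12 at positions 1,2,4,8.

4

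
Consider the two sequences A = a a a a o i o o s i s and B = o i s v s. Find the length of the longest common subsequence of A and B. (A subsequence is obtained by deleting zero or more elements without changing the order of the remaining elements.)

Backtracking the LCS table gives one alignment: o (A5,B1) → i (A6,B2) → s (A9,B3) → s (A11,B5).
So the longest common subsequence has length 4.

4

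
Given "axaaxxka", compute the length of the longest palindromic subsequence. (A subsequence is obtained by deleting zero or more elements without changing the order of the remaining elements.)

6

Using dp[i][j] = 2 + dp[i+1][j−1] if the ends match, else max(dp[i+1][j], dp[i][j−1]):
dp[1][8] = 6. A witness is axaaxa at positions 1,2,3,4,6,8.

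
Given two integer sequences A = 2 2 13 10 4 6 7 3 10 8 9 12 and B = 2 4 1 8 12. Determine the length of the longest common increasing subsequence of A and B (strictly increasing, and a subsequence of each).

A longest common strictly increasing subsequence is 2, 4, 8, 12 (length 4); it appears in order in both A and B, and no longer such subsequence exists.

4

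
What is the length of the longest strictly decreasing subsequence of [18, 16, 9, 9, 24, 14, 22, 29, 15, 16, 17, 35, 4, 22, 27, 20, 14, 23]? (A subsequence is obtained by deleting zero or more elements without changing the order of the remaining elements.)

4

Scanning left to right, the best length ending at each element is: 18→1, 16→2, 9→3, 9→3, 24→1, 14→3, 22→2, 29→1, 15→3, 16→3, 17→3, 35→1, 4→4, 22→2, 27→2, 20→3, 14→4, 23→3.
So the longest decreasing subsequence has length 4, e.g. 18, 16, 9, 4.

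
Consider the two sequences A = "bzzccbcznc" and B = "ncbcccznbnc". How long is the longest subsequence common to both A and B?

7

Backtracking the LCS table gives one alignment: b (A1,B3) → c (A4,B4) → c (A5,B5) → c (A7,B6) → z (A8,B7) → n (A9,B10) → c (A10,B11).
So the longest common subsequence has length 7.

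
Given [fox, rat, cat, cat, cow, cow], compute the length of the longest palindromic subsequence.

Using dp[i][j] = 2 + dp[i+1][j−1] if the ends match, else max(dp[i+1][j], dp[i][j−1]):
dp[1][6] = 2. A witness is cow cow at positions 5,6.

2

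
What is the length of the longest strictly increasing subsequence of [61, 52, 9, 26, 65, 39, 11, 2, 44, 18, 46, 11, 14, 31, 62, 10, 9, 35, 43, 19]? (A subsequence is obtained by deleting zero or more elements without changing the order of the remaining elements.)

Let dp[i] be the longest increasing subsequence ending at position i. Then dp = [1, 1, 1, 2, 3, 3, 2, 1, 4, 3, 5, 2, 3, 4, 6, 2, 2, 5, 6, 4].
The maximum is 6; one witness is 9, 26, 39, 44, 46, 62 at positions 3,4,6,9,11,15.

6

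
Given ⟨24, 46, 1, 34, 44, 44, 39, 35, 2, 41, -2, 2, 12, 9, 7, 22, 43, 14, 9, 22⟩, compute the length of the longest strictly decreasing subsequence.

7

One longest decreasing subsequence is 46, 44, 39, 35, 12, 9, 7 (positions 2,5,7,8,13,14,15), of length 7; no longer one exists.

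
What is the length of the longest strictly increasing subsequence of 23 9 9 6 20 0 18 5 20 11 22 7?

Let dp[i] be the longest increasing subsequence ending at position i. Then dp = [1, 1, 1, 1, 2, 1, 2, 2, 3, 3, 4, 3].
The maximum is 4; one witness is 9, 18, 20, 22 at positions 2,7,9,11.

4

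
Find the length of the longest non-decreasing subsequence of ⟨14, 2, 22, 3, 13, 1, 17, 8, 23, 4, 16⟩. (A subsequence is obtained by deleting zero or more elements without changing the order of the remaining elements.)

5

Let dp[i] be the longest non-decreasing subsequence ending at position i. Then dp = [1, 1, 2, 2, 3, 1, 4, 3, 5, 3, 4].
The maximum is 5; one witness is 2, 3, 13, 17, 23 at positions 2,4,5,7,9.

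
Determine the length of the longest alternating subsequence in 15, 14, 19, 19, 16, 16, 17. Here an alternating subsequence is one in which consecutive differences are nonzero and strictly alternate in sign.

5

A longest alternating subsequence is 15, 14, 19, 16, 17 (positions 1,2,3,5,7); its 4 consecutive differences strictly alternate in sign, and length 5 is optimal.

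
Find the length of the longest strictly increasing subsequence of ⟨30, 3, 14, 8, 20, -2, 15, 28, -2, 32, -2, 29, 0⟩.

5

Let dp[i] be the longest increasing subsequence ending at position i. Then dp = [1, 1, 2, 2, 3, 1, 3, 4, 1, 5, 1, 5, 2].
The maximum is 5; one witness is 3, 14, 20, 28, 32 at positions 2,3,5,8,10.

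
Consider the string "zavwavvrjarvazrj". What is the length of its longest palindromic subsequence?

10

Using dp[i][j] = 2 + dp[i+1][j−1] if the ends match, else max(dp[i+1][j], dp[i][j−1]):
dp[1][16] = 10. A witness is zavavvavaz at positions 1,2,3,5,6,7,10,12,13,14.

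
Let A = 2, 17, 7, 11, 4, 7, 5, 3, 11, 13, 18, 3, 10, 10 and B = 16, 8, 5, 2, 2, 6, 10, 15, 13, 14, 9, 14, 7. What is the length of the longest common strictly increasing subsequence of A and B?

2

A longest common strictly increasing subsequence is 5, 10 (length 2); it appears in order in both A and B, and no longer such subsequence exists.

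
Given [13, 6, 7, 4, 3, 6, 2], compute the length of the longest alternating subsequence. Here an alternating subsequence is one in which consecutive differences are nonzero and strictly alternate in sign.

6

Track the best alternating length ending on an up-step vs a down-step at each position: up/down = 1/1, 1/2, 3/2, 1/4, 1/4, 5/4, 1/6.
The maximum over both is 6; one such subsequence is 13, 6, 7, 4, 6, 2.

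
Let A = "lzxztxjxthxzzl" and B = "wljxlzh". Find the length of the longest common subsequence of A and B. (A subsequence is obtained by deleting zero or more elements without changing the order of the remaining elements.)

A longest common subsequence is lxzh (length 4); the LCS DP confirms no longer common subsequence exists.

4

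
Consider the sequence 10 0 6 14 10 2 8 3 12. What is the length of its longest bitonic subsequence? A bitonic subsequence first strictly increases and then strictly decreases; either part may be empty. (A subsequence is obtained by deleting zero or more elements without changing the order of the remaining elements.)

One longest bitonic subsequence is 0, 6, 14, 10, 8, 3 (positions 2,3,4,5,7,8): it rises to 14 then falls. Length 6 is optimal.

6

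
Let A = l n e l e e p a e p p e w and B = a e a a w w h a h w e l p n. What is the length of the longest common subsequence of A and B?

Backtracking the LCS table gives one alignment: e (A3,B2) → a (A8,B8) → e (A9,B11) → p (A10,B13).
So the longest common subsequence has length 4.

4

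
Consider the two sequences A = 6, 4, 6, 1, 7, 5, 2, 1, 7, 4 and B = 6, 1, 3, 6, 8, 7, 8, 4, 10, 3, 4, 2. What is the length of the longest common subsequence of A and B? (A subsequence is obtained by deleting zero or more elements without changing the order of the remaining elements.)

A longest common subsequence is 6, 6, 7, 2 (length 4); the LCS DP confirms no longer common subsequence exists.

4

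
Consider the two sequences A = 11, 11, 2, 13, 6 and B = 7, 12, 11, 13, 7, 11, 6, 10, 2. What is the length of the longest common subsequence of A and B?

A longest common subsequence is 11, 11, 2 (length 3); the LCS DP confirms no longer common subsequence exists.

3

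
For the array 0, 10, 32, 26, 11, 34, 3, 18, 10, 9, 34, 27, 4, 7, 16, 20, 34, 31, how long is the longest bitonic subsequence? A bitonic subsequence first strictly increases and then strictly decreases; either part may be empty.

Let inc[i] be the LIS ending at i and dec[i] the longest strictly decreasing subsequence starting at i. inc = [1, 2, 3, 3, 3, 4, 2, 4, 3, 3, 5, 5, 3, 4, 5, 6, 7, 7], dec = [1, 3, 6, 5, 4, 5, 1, 4, 3, 2, 3, 2, 1, 1, 1, 1, 2, 1].
max_i inc[i]+dec[i]−1 = 8, with one witness 0, 10, 32, 26, 18, 10, 9, 7.

8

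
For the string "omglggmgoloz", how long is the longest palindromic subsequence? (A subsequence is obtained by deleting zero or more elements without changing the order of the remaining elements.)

One longest palindromic subsequence is olgmglo (positions 1,4,6,7,8,10,11); it reads the same forward and backward, and the interval DP gives dp[1][12] = 7.

7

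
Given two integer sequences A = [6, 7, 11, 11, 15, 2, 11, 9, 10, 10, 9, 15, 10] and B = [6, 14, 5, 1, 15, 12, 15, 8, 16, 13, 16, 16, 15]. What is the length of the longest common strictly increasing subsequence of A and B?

A longest common strictly increasing subsequence is 6, 15 (length 2); it appears in order in both A and B, and no longer such subsequence exists.

2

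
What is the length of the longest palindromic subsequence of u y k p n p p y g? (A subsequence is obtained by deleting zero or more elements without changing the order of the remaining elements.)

5

Using dp[i][j] = 2 + dp[i+1][j−1] if the ends match, else max(dp[i+1][j], dp[i][j−1]):
dp[1][9] = 5. A witness is ypppy at positions 2,4,6,7,8.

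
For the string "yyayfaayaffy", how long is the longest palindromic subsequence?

One longest palindromic subsequence is yayaayay (positions 1,3,4,6,7,8,9,12); it reads the same forward and backward, and the interval DP gives dp[1][12] = 8.

8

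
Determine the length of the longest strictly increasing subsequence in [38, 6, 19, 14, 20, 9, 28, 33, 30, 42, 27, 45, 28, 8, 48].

8

Let dp[i] be the longest increasing subsequence ending at position i. Then dp = [1, 1, 2, 2, 3, 2, 4, 5, 5, 6, 4, 7, 5, 2, 8].
The maximum is 8; one witness is 6, 19, 20, 28, 33, 42, 45, 48 at positions 2,3,5,7,8,10,12,15.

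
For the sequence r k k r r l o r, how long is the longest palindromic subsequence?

4

One longest palindromic subsequence is rrrr (positions 1,4,5,8); it reads the same forward and backward, and the interval DP gives dp[1][8] = 4.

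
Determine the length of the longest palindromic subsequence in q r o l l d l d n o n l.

One longest palindromic subsequence is lnonl (positions 4,9,10,11,12); it reads the same forward and backward, and the interval DP gives dp[1][12] = 5.

5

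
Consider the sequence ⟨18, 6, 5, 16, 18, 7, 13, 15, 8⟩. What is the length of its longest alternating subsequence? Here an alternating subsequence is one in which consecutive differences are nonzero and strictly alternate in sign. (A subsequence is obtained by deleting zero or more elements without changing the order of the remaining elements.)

A longest alternating subsequence is 18, 6, 16, 7, 13, 8 (positions 1,2,4,6,7,9); its 5 consecutive differences strictly alternate in sign, and length 6 is optimal.

6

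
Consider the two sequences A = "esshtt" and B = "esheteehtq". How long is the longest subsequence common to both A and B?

5

Backtracking the LCS table gives one alignment: e (A1,B1) → s (A3,B2) → h (A4,B3) → t (A5,B5) → t (A6,B9).
So the longest common subsequence has length 5.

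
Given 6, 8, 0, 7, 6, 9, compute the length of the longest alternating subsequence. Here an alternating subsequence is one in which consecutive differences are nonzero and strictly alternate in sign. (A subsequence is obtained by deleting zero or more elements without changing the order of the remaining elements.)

6

A longest alternating subsequence is 6, 8, 0, 7, 6, 9 (positions 1,2,3,4,5,6); its 5 consecutive differences strictly alternate in sign, and length 6 is optimal.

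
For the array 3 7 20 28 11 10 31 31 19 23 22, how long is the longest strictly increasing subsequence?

5

Scanning left to right, the best length ending at each element is: 3→1, 7→2, 20→3, 28→4, 11→3, 10→3, 31→5, 31→5, 19→4, 23→5, 22→5.
So the longest increasing subsequence has length 5, e.g. 3, 7, 20, 28, 31.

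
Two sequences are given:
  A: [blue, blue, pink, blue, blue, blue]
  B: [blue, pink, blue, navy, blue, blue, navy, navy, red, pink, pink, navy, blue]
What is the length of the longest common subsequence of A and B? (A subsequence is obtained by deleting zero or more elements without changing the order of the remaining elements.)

5

A longest common subsequence is blue, blue, blue, blue, blue (length 5); the LCS DP confirms no longer common subsequence exists.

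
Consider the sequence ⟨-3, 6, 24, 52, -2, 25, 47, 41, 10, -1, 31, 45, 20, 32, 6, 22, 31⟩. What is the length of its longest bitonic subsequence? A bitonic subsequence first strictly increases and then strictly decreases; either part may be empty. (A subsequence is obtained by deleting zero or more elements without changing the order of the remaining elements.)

9

Let inc[i] be the LIS ending at i and dec[i] the longest strictly decreasing subsequence starting at i. inc = [1, 2, 3, 4, 2, 4, 5, 5, 3, 3, 5, 6, 4, 6, 4, 5, 6], dec = [1, 2, 3, 6, 1, 3, 5, 4, 2, 1, 3, 3, 2, 2, 1, 1, 1].
max_i inc[i]+dec[i]−1 = 9, with one witness -3, 6, 24, 52, 47, 41, 31, 20, 6.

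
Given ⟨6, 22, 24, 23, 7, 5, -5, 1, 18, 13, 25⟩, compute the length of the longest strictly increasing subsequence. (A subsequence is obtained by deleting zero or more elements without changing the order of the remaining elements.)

4

Scanning left to right, the best length ending at each element is: 6→1, 22→2, 24→3, 23→3, 7→2, 5→1, -5→1, 1→2, 18→3, 13→3, 25→4.
So the longest increasing subsequence has length 4, e.g. 6, 22, 24, 25.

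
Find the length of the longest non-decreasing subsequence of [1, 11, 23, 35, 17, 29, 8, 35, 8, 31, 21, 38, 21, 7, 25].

Let dp[i] be the longest non-decreasing subsequence ending at position i. Then dp = [1, 2, 3, 4, 3, 4, 2, 5, 3, 5, 4, 6, 5, 2, 6].
The maximum is 6; one witness is 1, 11, 23, 35, 35, 38 at positions 1,2,3,4,8,12.

6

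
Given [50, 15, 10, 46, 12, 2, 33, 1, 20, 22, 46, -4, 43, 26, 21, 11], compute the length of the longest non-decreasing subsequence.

5

One longest non-decreasing subsequence is 10, 12, 20, 22, 46 (positions 3,5,9,10,11), of length 5; no longer one exists.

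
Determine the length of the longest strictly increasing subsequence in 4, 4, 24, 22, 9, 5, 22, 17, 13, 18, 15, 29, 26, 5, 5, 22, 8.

One longest increasing subsequence is 4, 9, 17, 18, 29 (positions 1,5,8,10,12), of length 5; no longer one exists.

5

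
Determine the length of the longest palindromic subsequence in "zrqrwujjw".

Using dp[i][j] = 2 + dp[i+1][j−1] if the ends match, else max(dp[i+1][j], dp[i][j−1]):
dp[1][9] = 4. A witness is wjjw at positions 5,7,8,9.

4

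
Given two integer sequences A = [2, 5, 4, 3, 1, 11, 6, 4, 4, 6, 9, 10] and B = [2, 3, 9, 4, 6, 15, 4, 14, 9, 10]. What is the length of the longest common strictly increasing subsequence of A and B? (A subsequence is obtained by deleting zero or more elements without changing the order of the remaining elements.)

A longest common strictly increasing subsequence is 2, 3, 4, 6, 9, 10 (length 6); it appears in order in both A and B, and no longer such subsequence exists.

6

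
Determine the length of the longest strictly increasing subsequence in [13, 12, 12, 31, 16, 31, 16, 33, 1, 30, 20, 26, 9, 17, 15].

One longest increasing subsequence is 13, 16, 31, 33 (positions 1,5,6,8), of length 4; no longer one exists.

4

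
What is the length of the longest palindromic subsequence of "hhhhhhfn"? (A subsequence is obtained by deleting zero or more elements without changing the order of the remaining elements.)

6

Using dp[i][j] = 2 + dp[i+1][j−1] if the ends match, else max(dp[i+1][j], dp[i][j−1]):
dp[1][8] = 6. A witness is hhhhhh at positions 1,2,3,4,5,6.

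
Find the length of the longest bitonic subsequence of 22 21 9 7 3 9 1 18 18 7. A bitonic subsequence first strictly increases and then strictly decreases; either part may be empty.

6

Let inc[i] be the LIS ending at i and dec[i] the longest strictly decreasing subsequence starting at i. inc = [1, 1, 1, 1, 1, 2, 1, 3, 3, 2], dec = [6, 5, 4, 3, 2, 2, 1, 2, 2, 1].
max_i inc[i]+dec[i]−1 = 6, with one witness 22, 21, 9, 7, 3, 1.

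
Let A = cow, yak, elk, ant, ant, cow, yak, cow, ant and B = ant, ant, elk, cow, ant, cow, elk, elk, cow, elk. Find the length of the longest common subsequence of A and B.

4

Backtracking the LCS table gives one alignment: cow (A1,B4) → ant (A5,B5) → cow (A6,B6) → cow (A8,B9).
So the longest common subsequence has length 4.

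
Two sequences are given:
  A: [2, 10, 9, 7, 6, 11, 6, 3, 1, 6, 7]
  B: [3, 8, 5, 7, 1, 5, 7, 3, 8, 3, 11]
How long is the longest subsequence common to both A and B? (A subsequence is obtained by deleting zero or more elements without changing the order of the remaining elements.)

3

Backtracking the LCS table gives one alignment: 7 (A4,B4) → 1 (A9,B5) → 7 (A11,B7).
So the longest common subsequence has length 3.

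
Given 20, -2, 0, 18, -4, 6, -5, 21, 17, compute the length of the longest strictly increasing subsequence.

One longest increasing subsequence is -2, 0, 18, 21 (positions 2,3,4,8), of length 4; no longer one exists.

4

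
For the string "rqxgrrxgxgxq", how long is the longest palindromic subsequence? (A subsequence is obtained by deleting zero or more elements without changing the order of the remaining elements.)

9

Using dp[i][j] = 2 + dp[i+1][j−1] if the ends match, else max(dp[i+1][j], dp[i][j−1]):
dp[1][12] = 9. A witness is qxgxgxgxq at positions 2,3,4,7,8,9,10,11,12.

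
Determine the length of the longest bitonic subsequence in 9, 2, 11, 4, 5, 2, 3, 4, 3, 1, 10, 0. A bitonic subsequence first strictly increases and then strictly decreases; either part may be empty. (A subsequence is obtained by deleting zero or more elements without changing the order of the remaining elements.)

7

One longest bitonic subsequence is 9, 11, 5, 4, 3, 1, 0 (positions 1,3,5,8,9,10,12): it rises to 11 then falls. Length 7 is optimal.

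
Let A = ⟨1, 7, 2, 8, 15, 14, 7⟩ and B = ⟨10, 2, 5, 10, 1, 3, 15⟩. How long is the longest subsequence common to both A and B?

2

A longest common subsequence is 1, 15 (length 2); the LCS DP confirms no longer common subsequence exists.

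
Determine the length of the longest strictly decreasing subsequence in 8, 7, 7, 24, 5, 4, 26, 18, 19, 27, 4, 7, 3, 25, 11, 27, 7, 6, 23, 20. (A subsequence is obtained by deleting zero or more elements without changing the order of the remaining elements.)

5

Let dp[i] be the longest decreasing subsequence ending at position i. Then dp = [1, 2, 2, 1, 3, 4, 1, 2, 2, 1, 4, 3, 5, 2, 3, 1, 4, 5, 3, 4].
The maximum is 5; one witness is 8, 7, 5, 4, 3 at positions 1,2,5,6,13.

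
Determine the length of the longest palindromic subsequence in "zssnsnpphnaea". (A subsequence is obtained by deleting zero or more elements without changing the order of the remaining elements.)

4

One longest palindromic subsequence is nppn (positions 6,7,8,10); it reads the same forward and backward, and the interval DP gives dp[1][13] = 4.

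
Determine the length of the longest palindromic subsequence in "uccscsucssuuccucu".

One longest palindromic subsequence is ucccussucccu (positions 1,2,3,5,7,9,10,12,13,14,16,17); it reads the same forward and backward, and the interval DP gives dp[1][17] = 12.

12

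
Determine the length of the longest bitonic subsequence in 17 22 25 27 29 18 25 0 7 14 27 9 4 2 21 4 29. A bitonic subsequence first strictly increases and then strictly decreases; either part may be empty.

10

Let inc[i] be the LIS ending at i and dec[i] the longest strictly decreasing subsequence starting at i. inc = [1, 2, 3, 4, 5, 2, 3, 1, 2, 3, 4, 3, 2, 2, 4, 3, 5], dec = [5, 6, 6, 6, 6, 5, 5, 1, 3, 4, 4, 3, 2, 1, 2, 1, 1].
max_i inc[i]+dec[i]−1 = 10, with one witness 17, 22, 25, 27, 29, 25, 14, 9, 4, 2.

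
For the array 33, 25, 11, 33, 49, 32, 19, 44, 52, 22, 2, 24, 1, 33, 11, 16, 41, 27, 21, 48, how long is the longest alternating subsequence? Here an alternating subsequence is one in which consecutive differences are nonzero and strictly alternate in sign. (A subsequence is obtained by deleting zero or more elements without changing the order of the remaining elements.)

Track the best alternating length ending on an up-step vs a down-step at each position: up/down = 1/1, 1/2, 1/2, 3/1, 3/1, 3/4, 3/4, 5/4, 5/1, 5/6, 1/6, 7/6, 1/8, 9/6, 9/10, 11/10, 11/6, 11/12, 11/12, 13/6.
The maximum over both is 13; one such subsequence is 33, 25, 33, 32, 44, 22, 24, 1, 33, 11, 41, 27, 48.

13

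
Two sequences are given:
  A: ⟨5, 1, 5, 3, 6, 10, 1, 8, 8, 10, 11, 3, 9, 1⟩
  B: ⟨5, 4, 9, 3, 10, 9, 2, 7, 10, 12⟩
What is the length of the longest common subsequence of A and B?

4

A longest common subsequence is 5, 3, 10, 10 (length 4); the LCS DP confirms no longer common subsequence exists.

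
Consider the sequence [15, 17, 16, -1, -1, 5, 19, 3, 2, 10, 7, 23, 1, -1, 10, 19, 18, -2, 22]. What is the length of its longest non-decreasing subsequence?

Scanning left to right, the best length ending at each element is: 15→1, 17→2, 16→2, -1→1, -1→2, 5→3, 19→4, 3→3, 2→3, 10→4, 7→4, 23→5, 1→3, -1→3, 10→5, 19→6, 18→6, -2→1, 22→7.
So the longest non-decreasing subsequence has length 7, e.g. -1, -1, 5, 10, 10, 19, 22.

7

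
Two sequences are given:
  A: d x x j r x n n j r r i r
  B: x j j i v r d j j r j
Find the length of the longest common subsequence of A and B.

A longest common subsequence is xjrjr (length 5); the LCS DP confirms no longer common subsequence exists.

5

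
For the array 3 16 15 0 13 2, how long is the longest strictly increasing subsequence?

Let dp[i] be the longest increasing subsequence ending at position i. Then dp = [1, 2, 2, 1, 2, 2].
The maximum is 2; one witness is 3, 16 at positions 1,2.

2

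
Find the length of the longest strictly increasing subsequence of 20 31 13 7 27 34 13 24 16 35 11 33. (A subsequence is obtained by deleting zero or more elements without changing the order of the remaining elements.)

4

Let dp[i] be the longest increasing subsequence ending at position i. Then dp = [1, 2, 1, 1, 2, 3, 2, 3, 3, 4, 2, 4].
The maximum is 4; one witness is 20, 31, 34, 35 at positions 1,2,6,10.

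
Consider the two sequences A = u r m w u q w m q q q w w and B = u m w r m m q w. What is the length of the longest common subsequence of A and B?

A longest common subsequence is urmmqw (length 6); the LCS DP confirms no longer common subsequence exists.

6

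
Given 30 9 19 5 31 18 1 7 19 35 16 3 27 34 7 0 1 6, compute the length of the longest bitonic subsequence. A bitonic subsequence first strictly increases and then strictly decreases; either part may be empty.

7

Let inc[i] be the LIS ending at i and dec[i] the longest strictly decreasing subsequence starting at i. inc = [1, 1, 2, 1, 3, 2, 1, 2, 3, 4, 3, 2, 4, 5, 3, 1, 2, 3], dec = [6, 4, 5, 3, 5, 4, 2, 3, 4, 4, 3, 2, 3, 3, 2, 1, 1, 1].
max_i inc[i]+dec[i]−1 = 7, with one witness 9, 19, 31, 19, 16, 7, 6.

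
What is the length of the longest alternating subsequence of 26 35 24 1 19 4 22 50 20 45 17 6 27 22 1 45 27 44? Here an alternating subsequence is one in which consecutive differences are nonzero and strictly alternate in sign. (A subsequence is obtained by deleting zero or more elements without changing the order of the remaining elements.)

Track the best alternating length ending on an up-step vs a down-step at each position: up/down = 1/1, 2/1, 1/3, 1/3, 4/3, 4/5, 6/3, 6/1, 6/7, 8/7, 6/9, 6/9, 10/9, 10/11, 1/11, 12/7, 12/13, 14/13.
The maximum over both is 14; one such subsequence is 26, 35, 1, 19, 4, 22, 20, 45, 17, 27, 22, 45, 27, 44.

14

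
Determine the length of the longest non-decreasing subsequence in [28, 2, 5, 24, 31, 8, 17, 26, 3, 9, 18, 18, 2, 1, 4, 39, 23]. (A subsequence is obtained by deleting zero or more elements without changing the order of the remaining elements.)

7

Scanning left to right, the best length ending at each element is: 28→1, 2→1, 5→2, 24→3, 31→4, 8→3, 17→4, 26→5, 3→2, 9→4, 18→5, 18→6, 2→2, 1→1, 4→3, 39→7, 23→7.
So the longest non-decreasing subsequence has length 7, e.g. 2, 5, 8, 17, 18, 18, 39.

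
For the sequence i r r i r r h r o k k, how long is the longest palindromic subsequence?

One longest palindromic subsequence is rrrrr (positions 2,3,5,6,8); it reads the same forward and backward, and the interval DP gives dp[1][11] = 5.

5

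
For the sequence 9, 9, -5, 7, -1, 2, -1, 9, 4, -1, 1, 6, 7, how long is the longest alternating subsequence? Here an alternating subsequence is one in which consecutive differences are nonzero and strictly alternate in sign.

A longest alternating subsequence is 9, -5, 7, -1, 2, -1, 9, -1, 1 (positions 1,3,4,5,6,7,8,10,11); its 8 consecutive differences strictly alternate in sign, and length 9 is optimal.

9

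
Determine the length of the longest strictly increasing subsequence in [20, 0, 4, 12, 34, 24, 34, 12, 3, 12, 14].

5

One longest increasing subsequence is 0, 4, 12, 24, 34 (positions 2,3,4,6,7), of length 5; no longer one exists.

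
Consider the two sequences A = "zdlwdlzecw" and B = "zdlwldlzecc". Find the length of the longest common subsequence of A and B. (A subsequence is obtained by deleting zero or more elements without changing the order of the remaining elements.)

9

Backtracking the LCS table gives one alignment: z (A1,B1) → d (A2,B2) → l (A3,B3) → w (A4,B4) → d (A5,B6) → l (A6,B7) → z (A7,B8) → e (A8,B9) → c (A9,B11).
So the longest common subsequence has length 9.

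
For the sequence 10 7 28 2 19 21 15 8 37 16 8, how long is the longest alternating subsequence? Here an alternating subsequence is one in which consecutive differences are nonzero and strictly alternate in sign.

8

A longest alternating subsequence is 10, 7, 28, 2, 19, 15, 37, 16 (positions 1,2,3,4,5,7,9,10); its 7 consecutive differences strictly alternate in sign, and length 8 is optimal.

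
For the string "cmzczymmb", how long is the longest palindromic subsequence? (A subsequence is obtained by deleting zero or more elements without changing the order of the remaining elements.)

5

One longest palindromic subsequence is mzczm (positions 2,3,4,5,8); it reads the same forward and backward, and the interval DP gives dp[1][9] = 5.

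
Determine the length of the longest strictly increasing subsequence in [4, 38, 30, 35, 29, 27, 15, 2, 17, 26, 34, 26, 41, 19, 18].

One longest increasing subsequence is 4, 15, 17, 26, 34, 41 (positions 1,7,9,10,11,13), of length 6; no longer one exists.

6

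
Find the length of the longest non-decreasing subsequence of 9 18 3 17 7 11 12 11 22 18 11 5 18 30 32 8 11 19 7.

Let dp[i] be the longest non-decreasing subsequence ending at position i. Then dp = [1, 2, 1, 2, 2, 3, 4, 4, 5, 5, 5, 2, 6, 7, 8, 3, 6, 7, 3].
The maximum is 8; one witness is 3, 7, 11, 12, 18, 18, 30, 32 at positions 3,5,6,7,10,13,14,15.

8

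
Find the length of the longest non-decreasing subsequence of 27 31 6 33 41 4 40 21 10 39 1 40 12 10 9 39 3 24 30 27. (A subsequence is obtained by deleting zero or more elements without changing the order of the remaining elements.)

Scanning left to right, the best length ending at each element is: 27→1, 31→2, 6→1, 33→3, 41→4, 4→1, 40→4, 21→2, 10→2, 39→4, 1→1, 40→5, 12→3, 10→3, 9→2, 39→5, 3→2, 24→4, 30→5, 27→5.
So the longest non-decreasing subsequence has length 5, e.g. 27, 31, 33, 40, 40.

5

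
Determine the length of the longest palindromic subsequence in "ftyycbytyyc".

5

One longest palindromic subsequence is cyyyc (positions 5,7,9,10,11); it reads the same forward and backward, and the interval DP gives dp[1][11] = 5.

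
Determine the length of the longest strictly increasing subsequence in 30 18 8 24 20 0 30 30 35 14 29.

Scanning left to right, the best length ending at each element is: 30→1, 18→1, 8→1, 24→2, 20→2, 0→1, 30→3, 30→3, 35→4, 14→2, 29→3.
So the longest increasing subsequence has length 4, e.g. 18, 24, 30, 35.

4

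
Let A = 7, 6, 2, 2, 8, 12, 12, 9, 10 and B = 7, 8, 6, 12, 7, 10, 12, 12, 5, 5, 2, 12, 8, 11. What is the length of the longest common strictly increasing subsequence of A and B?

A longest common strictly increasing subsequence is 7, 8, 12 (length 3); it appears in order in both A and B, and no longer such subsequence exists.

3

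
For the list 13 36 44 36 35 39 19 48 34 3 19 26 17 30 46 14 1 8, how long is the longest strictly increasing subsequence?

5

One longest increasing subsequence is 13, 19, 26, 30, 46 (positions 1,7,12,14,15), of length 5; no longer one exists.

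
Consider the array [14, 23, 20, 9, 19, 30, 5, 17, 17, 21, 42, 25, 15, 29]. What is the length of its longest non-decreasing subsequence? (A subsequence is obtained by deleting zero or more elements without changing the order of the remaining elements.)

Let dp[i] be the longest non-decreasing subsequence ending at position i. Then dp = [1, 2, 2, 1, 2, 3, 1, 2, 3, 4, 5, 5, 2, 6].
The maximum is 6; one witness is 14, 17, 17, 21, 25, 29 at positions 1,8,9,10,12,14.

6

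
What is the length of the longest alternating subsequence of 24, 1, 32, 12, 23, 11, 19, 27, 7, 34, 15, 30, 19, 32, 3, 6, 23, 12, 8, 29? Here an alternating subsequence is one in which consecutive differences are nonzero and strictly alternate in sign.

17

Track the best alternating length ending on an up-step vs a down-step at each position: up/down = 1/1, 1/2, 3/1, 3/4, 5/4, 3/6, 7/6, 7/4, 3/8, 9/1, 9/10, 11/10, 11/12, 13/10, 3/14, 15/14, 15/14, 15/16, 15/16, 17/14.
The maximum over both is 17; one such subsequence is 24, 1, 32, 12, 23, 11, 19, 7, 34, 15, 30, 19, 32, 3, 23, 12, 29.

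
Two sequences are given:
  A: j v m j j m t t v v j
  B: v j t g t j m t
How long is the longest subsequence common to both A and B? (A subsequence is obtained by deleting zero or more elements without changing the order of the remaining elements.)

A longest common subsequence is vjjmt (length 5); the LCS DP confirms no longer common subsequence exists.

5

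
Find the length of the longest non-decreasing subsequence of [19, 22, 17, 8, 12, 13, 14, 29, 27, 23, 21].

One longest non-decreasing subsequence is 8, 12, 13, 14, 29 (positions 4,5,6,7,8), of length 5; no longer one exists.

5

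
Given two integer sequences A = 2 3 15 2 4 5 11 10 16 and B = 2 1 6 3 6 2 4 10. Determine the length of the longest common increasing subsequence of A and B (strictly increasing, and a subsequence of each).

A longest common strictly increasing subsequence is 2, 3, 4, 10 (length 4); it appears in order in both A and B, and no longer such subsequence exists.

4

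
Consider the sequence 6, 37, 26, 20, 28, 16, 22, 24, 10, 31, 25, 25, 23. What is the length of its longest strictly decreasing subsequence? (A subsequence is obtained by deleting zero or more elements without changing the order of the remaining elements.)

5

Scanning left to right, the best length ending at each element is: 6→1, 37→1, 26→2, 20→3, 28→2, 16→4, 22→3, 24→3, 10→5, 31→2, 25→3, 25→3, 23→4.
So the longest decreasing subsequence has length 5, e.g. 37, 26, 20, 16, 10.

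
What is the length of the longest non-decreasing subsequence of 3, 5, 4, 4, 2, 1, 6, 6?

5

One longest non-decreasing subsequence is 3, 4, 4, 6, 6 (positions 1,3,4,7,8), of length 5; no longer one exists.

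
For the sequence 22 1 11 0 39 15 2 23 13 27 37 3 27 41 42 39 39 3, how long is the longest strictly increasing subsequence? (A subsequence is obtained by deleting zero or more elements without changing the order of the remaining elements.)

8

Let dp[i] be the longest increasing subsequence ending at position i. Then dp = [1, 1, 2, 1, 3, 3, 2, 4, 3, 5, 6, 3, 5, 7, 8, 7, 7, 3].
The maximum is 8; one witness is 1, 11, 15, 23, 27, 37, 41, 42 at positions 2,3,6,8,10,11,14,15.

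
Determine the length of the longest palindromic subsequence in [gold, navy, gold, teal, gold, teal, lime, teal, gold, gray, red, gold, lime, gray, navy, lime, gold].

11

One longest palindromic subsequence is gold navy gold gold teal lime teal gold gold navy gold (positions 1,2,3,5,6,7,8,9,12,15,17); it reads the same forward and backward, and the interval DP gives dp[1][17] = 11.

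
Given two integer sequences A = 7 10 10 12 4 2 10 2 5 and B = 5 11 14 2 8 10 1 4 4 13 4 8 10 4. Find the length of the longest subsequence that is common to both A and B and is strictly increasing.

2

A longest common strictly increasing subsequence is 2, 10 (length 2); it appears in order in both A and B, and no longer such subsequence exists.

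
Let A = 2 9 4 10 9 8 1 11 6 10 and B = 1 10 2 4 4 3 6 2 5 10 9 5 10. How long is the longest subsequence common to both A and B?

A longest common subsequence is 2, 4, 10, 9, 10 (length 5); the LCS DP confirms no longer common subsequence exists.

5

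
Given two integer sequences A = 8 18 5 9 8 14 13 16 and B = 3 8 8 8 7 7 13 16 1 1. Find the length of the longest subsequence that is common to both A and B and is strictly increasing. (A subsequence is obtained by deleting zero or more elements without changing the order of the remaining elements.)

3

A longest common strictly increasing subsequence is 8, 13, 16 (length 3); it appears in order in both A and B, and no longer such subsequence exists.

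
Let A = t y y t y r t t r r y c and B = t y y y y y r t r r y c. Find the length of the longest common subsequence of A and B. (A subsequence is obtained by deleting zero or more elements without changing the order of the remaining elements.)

10

Backtracking the LCS table gives one alignment: t (A1,B1) → y (A2,B4) → y (A3,B5) → y (A5,B6) → r (A6,B7) → t (A8,B8) → r (A9,B9) → r (A10,B10) → y (A11,B11) → c (A12,B12).
So the longest common subsequence has length 10.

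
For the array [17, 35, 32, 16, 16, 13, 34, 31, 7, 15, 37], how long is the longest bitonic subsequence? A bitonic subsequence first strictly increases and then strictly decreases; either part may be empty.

6

Let inc[i] be the LIS ending at i and dec[i] the longest strictly decreasing subsequence starting at i. inc = [1, 2, 2, 1, 1, 1, 3, 2, 1, 2, 4], dec = [4, 5, 4, 3, 3, 2, 3, 2, 1, 1, 1].
max_i inc[i]+dec[i]−1 = 6, with one witness 17, 35, 32, 16, 13, 7.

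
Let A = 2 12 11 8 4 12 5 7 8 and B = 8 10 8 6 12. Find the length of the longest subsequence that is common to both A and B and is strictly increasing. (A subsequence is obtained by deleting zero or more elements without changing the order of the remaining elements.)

A longest common strictly increasing subsequence is 8, 12 (length 2); it appears in order in both A and B, and no longer such subsequence exists.

2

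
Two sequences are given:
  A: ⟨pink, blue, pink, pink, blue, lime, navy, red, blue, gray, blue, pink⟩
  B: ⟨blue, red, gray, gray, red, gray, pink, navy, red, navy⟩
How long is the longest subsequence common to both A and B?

Backtracking the LCS table gives one alignment: blue (A2,B1) → pink (A4,B7) → navy (A7,B8) → red (A8,B9).
So the longest common subsequence has length 4.

4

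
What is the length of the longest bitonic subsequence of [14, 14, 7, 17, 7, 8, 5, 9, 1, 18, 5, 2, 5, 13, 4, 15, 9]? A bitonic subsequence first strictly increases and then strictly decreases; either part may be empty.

Let inc[i] be the LIS ending at i and dec[i] the longest strictly decreasing subsequence starting at i. inc = [1, 1, 1, 2, 1, 2, 1, 3, 1, 4, 2, 2, 3, 4, 3, 5, 4], dec = [4, 4, 3, 4, 3, 3, 2, 3, 1, 3, 2, 1, 2, 2, 1, 2, 1].
max_i inc[i]+dec[i]−1 = 6, with one witness 7, 8, 9, 18, 15, 9.

6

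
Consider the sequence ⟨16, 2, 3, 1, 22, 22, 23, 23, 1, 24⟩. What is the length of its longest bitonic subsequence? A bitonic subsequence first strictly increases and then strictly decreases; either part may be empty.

5

One longest bitonic subsequence is 2, 3, 22, 23, 1 (positions 2,3,5,7,9): it rises to 23 then falls. Length 5 is optimal.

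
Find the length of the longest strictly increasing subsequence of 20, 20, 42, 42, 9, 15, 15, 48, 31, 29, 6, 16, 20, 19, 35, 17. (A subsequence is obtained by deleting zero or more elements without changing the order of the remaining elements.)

One longest increasing subsequence is 9, 15, 16, 20, 35 (positions 5,6,12,13,15), of length 5; no longer one exists.

5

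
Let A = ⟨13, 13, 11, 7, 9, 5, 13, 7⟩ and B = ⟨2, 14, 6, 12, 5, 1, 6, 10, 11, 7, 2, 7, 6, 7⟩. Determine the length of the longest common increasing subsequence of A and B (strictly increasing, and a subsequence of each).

2

For each value that appears in both, track the longest common increasing run ending there.
The best achievable length is 2; one witness is 5, 7 (A-positions 6,8, B-positions 5,10).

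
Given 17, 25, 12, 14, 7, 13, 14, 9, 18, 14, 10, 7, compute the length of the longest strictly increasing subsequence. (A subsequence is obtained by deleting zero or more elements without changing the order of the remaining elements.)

Scanning left to right, the best length ending at each element is: 17→1, 25→2, 12→1, 14→2, 7→1, 13→2, 14→3, 9→2, 18→4, 14→3, 10→3, 7→1.
So the longest increasing subsequence has length 4, e.g. 12, 13, 14, 18.

4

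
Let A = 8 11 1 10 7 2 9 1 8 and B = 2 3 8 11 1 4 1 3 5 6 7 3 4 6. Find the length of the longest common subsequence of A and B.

4

A longest common subsequence is 8, 11, 1, 7 (length 4); the LCS DP confirms no longer common subsequence exists.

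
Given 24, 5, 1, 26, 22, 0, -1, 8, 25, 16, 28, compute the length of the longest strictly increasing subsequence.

4

One longest increasing subsequence is 5, 22, 25, 28 (positions 2,5,9,11), of length 4; no longer one exists.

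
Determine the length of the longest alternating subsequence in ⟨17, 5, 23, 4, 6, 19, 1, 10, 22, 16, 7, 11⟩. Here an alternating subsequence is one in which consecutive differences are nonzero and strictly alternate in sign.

A longest alternating subsequence is 17, 5, 23, 4, 6, 1, 10, 7, 11 (positions 1,2,3,4,5,7,8,11,12); its 8 consecutive differences strictly alternate in sign, and length 9 is optimal.

9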